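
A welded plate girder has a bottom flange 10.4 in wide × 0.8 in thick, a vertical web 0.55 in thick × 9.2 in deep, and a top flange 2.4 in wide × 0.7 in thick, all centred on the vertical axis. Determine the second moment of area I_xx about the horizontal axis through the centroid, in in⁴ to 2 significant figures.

I_xx ≈ 210 in⁴

Break the section into simple shapes (no overlaps), measuring from the bottom-left corner of the bounding box.
Bottom plate: 10.4 × 0.8, A = 8.32 in², y = 0.4 in, Ī = 0.4437 in⁴.
Web plate: 0.55 × 9.2, A = 5.06 in², y = 5.4 in, Ī = 35.69 in⁴.
Top plate: 2.4 × 0.7, A = 1.68 in², y = 10.35 in, Ī = 0.0686 in⁴.
Centroid: ȳ = ΣA·y / ΣA = 3.19 in.
Transfer each piece to the horizontal axis through the centroid using Ī + A·d² with d = y − 3.19:
  bottom plate: d = -2.79 in → contributes +65.2 in⁴
  web plate: d = 2.21 in → contributes +60.41 in⁴
  top plate: d = 7.16 in → contributes +86.2 in⁴
Total I = 211.8 in⁴.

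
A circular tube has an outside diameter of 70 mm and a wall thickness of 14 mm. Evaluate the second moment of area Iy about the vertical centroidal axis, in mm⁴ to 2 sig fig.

Treat the section as a set of non-overlapping primitives; coordinates are from the bounding-box lower-left.
Outer circle: ⌀70, A = 3 848 mm², x = 35 mm, Ī = 1 178 588 mm⁴.
Bore (subtracted): ⌀42, A = 1 385 mm², x = 35 mm, Ī = 152 745 mm⁴.
By symmetry the centroid is at mid-width, x̄ = 35 mm.
All pieces are centred on the vertical centroidal axis, so I = ΣĪ (holes subtracted) = 1 025 843 mm⁴.

Iy ≈ 1.0 × 10⁶ mm⁴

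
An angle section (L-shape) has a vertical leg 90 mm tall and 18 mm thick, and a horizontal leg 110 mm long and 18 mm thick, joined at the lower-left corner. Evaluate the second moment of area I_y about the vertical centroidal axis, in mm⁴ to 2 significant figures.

Split into non-overlapping primitives; take the origin at the lower-left of the bounding box.
Vertical leg: 18 × 90, A = 1 620 mm², x = 9 mm, Ī = 43 740 mm⁴.
Horizontal leg (remainder): 92 × 18, A = 1 656 mm², x = 64 mm, Ī = 1 168 032 mm⁴.
Centroid: x̄ = ΣA·x / ΣA = 36.8 mm.
Transfer each piece to the vertical centroidal axis using Ī + A·d² with d = x − 36.8:
  vertical leg: d = -27.8 mm → contributes +1 295 939 mm⁴
  horizontal leg (remainder): d = 27.2 mm → contributes +2 393 009 mm⁴
Total I = 3 688 948 mm⁴.

I_y ≈ 3.7 × 10⁶ mm⁴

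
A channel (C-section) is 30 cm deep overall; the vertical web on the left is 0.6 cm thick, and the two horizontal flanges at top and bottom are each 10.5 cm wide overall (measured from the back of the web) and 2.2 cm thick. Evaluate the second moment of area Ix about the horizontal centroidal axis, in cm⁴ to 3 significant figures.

Decompose the section into non-overlapping parts with the origin at the bottom-left of its bounding rectangle.
Web: 0.6 × 30, A = 18 cm², y = 15 cm, Ī = 1 350 cm⁴.
Top flange (beyond web): 9.9 × 2.2, A = 21.78 cm², y = 28.9 cm, Ī = 8.7846 cm⁴.
Bottom flange (beyond web): 9.9 × 2.2, A = 21.78 cm², y = 1.1 cm, Ī = 8.7846 cm⁴.
By symmetry the centroid is at mid-height, ȳ = 15 cm.
Transfer each piece to the horizontal centroidal axis using Ī + A·d² with d = y − 15:
  web: d = 0 cm → contributes +1 350 cm⁴
  top flange (beyond web): d = 13.9 cm → contributes +4216.9 cm⁴
  bottom flange (beyond web): d = -13.9 cm → contributes +4216.9 cm⁴
Total I = 9783.8 cm⁴.

Ix ≈ 9780 cm⁴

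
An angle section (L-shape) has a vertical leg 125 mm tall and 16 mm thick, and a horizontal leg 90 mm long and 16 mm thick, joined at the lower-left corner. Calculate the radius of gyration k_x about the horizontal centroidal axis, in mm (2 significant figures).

Treat the section as a set of non-overlapping primitives; coordinates are from the bounding-box lower-left.
Vertical leg: 16 × 125, A = 2 000 mm², y = 62.5 mm, Ī = 2 604 167 mm⁴.
Horizontal leg (remainder): 74 × 16, A = 1 184 mm², y = 8 mm, Ī = 25 259 mm⁴.
Centroid: ȳ = ΣA·y / ΣA = 42.23 mm.
Transfer each piece to the horizontal centroidal axis using Ī + A·d² with d = y − 42.23:
  vertical leg: d = 20.27 mm → contributes +3 425 615 mm⁴
  horizontal leg (remainder): d = -34.23 mm → contributes +1 412 840 mm⁴
Total I = 4 838 455 mm⁴.
Radius of gyration: k = √(I/A) = √(4 838 455 / 3 184) = 38.98 mm.

k_x ≈ 39 mm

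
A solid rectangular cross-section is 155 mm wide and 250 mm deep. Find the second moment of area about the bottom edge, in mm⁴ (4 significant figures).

The section: 155 × 250, A = 38 750 mm², y = 125 mm, Ī = 201 822 917 mm⁴.
Transfer it to the base of the section using Ī + A·d² with d = y − 0:
  the section: d = 125 mm → contributes +807 291 667 mm⁴
Total I = 807 291 667 mm⁴.

I_base ≈ 8.073 × 10⁸ mm⁴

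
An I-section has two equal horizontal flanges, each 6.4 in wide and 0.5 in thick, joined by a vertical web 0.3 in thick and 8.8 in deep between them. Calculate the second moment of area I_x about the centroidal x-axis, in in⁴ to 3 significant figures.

Decompose the section into non-overlapping parts with the origin at the bottom-left of its bounding rectangle.
Bottom flange: 6.4 × 0.5, A = 3.2 in², y = 0.25 in, Ī = 0.066667 in⁴.
Web: 0.3 × 8.8, A = 2.64 in², y = 4.9 in, Ī = 17.037 in⁴.
Top flange: 6.4 × 0.5, A = 3.2 in², y = 9.55 in, Ī = 0.066667 in⁴.
By symmetry the centroid is at mid-height, ȳ = 4.9 in.
Transfer each piece to the centroidal x-axis using Ī + A·d² with d = y − 4.9:
  bottom flange: d = -4.65 in → contributes +69.259 in⁴
  web: d = 0 in → contributes +17.037 in⁴
  top flange: d = 4.65 in → contributes +69.259 in⁴
Total I = 155.55 in⁴.

I_x ≈ 156 in⁴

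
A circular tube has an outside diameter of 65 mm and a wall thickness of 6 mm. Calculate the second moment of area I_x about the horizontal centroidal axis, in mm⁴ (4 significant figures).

Treat the section as a set of non-overlapping primitives; coordinates are from the bounding-box lower-left.
Outer circle: ⌀65, A = 3318.31 mm², y = 32.5 mm, Ī = 876 241 mm⁴.
Bore (subtracted): ⌀53, A = 2206.18 mm², y = 32.5 mm, Ī = 387 323 mm⁴.
By symmetry the centroid is at mid-height, ȳ = 32.5 mm.
All pieces are centred on the horizontal centroidal axis, so I = ΣĪ (holes subtracted) = 488 917 mm⁴.

I_x ≈ 4.889 × 10⁵ mm⁴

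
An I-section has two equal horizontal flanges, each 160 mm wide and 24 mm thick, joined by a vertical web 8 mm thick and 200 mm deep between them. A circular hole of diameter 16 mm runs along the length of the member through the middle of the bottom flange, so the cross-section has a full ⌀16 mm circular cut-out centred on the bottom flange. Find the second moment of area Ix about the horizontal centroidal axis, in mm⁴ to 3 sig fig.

Ix ≈ 9.95 × 10⁷ mm⁴

Split into non-overlapping primitives; take the origin at the lower-left of the bounding box.
Bottom flange: 160 × 24, A = 3 840 mm², y = 12 mm, Ī = 184 320 mm⁴.
Web: 8 × 200, A = 1 600 mm², y = 124 mm, Ī = 5 333 333 mm⁴.
Top flange: 160 × 24, A = 3 840 mm², y = 236 mm, Ī = 184 320 mm⁴.
Hole (subtracted): ⌀16, A = 201.06 mm², y = 12 mm, Ī = 3 217 mm⁴.
Centroid: ȳ = ΣA·y / ΣA = 126.48 mm.
Transfer each piece to the horizontal centroidal axis using Ī + A·d² with d = y − 126.48:
  bottom flange: d = -114.48 mm → contributes +50 510 401 mm⁴
  web: d = -2.4803 mm → contributes +5 343 177 mm⁴
  top flange: d = 109.52 mm → contributes +46 243 407 mm⁴
  hole: d = -114.48 mm → contributes −2 638 284 mm⁴
Total I = 99 458 701 mm⁴.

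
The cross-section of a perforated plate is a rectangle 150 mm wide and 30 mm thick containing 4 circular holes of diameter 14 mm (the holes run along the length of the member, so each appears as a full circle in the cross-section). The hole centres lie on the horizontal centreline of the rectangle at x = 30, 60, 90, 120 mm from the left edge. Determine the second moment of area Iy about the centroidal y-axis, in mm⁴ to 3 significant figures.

Treat the section as a set of non-overlapping primitives; coordinates are from the bounding-box lower-left.
Plate: 150 × 30, A = 4 500 mm², x = 75 mm, Ī = 8 437 500 mm⁴.
Hole 1 (subtracted): ⌀14, A = 153.94 mm², x = 30 mm, Ī = 1885.7 mm⁴.
Hole 2 (subtracted): ⌀14, A = 153.94 mm², x = 60 mm, Ī = 1885.7 mm⁴.
Hole 3 (subtracted): ⌀14, A = 153.94 mm², x = 90 mm, Ī = 1885.7 mm⁴.
Hole 4 (subtracted): ⌀14, A = 153.94 mm², x = 120 mm, Ī = 1885.7 mm⁴.
By symmetry the centroid is at mid-width, x̄ = 75 mm.
Transfer each piece to the centroidal y-axis using Ī + A·d² with d = x − 75:
  plate: d = 0 mm → contributes +8 437 500 mm⁴
  hole 1: d = -45 mm → contributes −313 610 mm⁴
  hole 2: d = -15 mm → contributes −36 522 mm⁴
  hole 3: d = 15 mm → contributes −36 522 mm⁴
  hole 4: d = 45 mm → contributes −313 610 mm⁴
Total I = 7 737 236 mm⁴.

Iy ≈ 7.74 × 10⁶ mm⁴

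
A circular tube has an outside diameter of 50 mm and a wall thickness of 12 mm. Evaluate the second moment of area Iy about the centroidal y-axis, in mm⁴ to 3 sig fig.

Iy ≈ 2.84 × 10⁵ mm⁴

Decompose the section into non-overlapping parts with the origin at the bottom-left of its bounding rectangle.
Outer circle: ⌀50, A = 1963.5 mm², x = 25 mm, Ī = 306 796 mm⁴.
Bore (subtracted): ⌀26, A = 530.93 mm², x = 25 mm, Ī = 22 432 mm⁴.
By symmetry the centroid is at mid-width, x̄ = 25 mm.
All pieces are centred on the centroidal y-axis, so I = ΣĪ (holes subtracted) = 284 364 mm⁴.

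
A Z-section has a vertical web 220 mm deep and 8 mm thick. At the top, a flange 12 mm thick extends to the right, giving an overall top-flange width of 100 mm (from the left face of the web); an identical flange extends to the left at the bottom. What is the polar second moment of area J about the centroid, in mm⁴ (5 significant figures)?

Break the section into simple shapes (no overlaps), measuring from the bottom-left corner of the bounding box.
Web: 8 × 220, A = 1 760 mm², y = 110 mm, Ī = 7 098 667 mm⁴.
Top flange (beyond web): 92 × 12, A = 1 104 mm², y = 214 mm, Ī = 13 248 mm⁴.
Bottom flange (beyond web): 92 × 12, A = 1 104 mm², y = 6 mm, Ī = 13 248 mm⁴.
Centroid: ȳ = ΣA·y / ΣA = 110 mm.
Transfer each piece to the centroidal x-axis using Ī + A·d² with d = y − 110:
  web: d = 0 mm → contributes +7 098 667 mm⁴
  top flange (beyond web): d = 104 mm → contributes +11 954 112 mm⁴
  bottom flange (beyond web): d = -104 mm → contributes +11 954 112 mm⁴
Total I = 31 006 891 mm⁴.
For the y-axis: x̄ = 96 mm.
Repeating about the centroidal y-axis gives I_y = 7 086 763 mm⁴.
Polar second moment: J = I_x + I_y = 38 093 653 mm⁴.

J ≈ 3.8094 × 10⁷ mm⁴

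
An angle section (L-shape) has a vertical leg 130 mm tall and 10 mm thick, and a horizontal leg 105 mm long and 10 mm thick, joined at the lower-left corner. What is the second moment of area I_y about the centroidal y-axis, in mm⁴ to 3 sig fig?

I_y ≈ 2.24 × 10⁶ mm⁴

Break the section into simple shapes (no overlaps), measuring from the bottom-left corner of the bounding box.
Vertical leg: 10 × 130, A = 1 300 mm², x = 5 mm, Ī = 10 833 mm⁴.
Horizontal leg (remainder): 95 × 10, A = 950 mm², x = 57.5 mm, Ī = 714 479 mm⁴.
Centroid: x̄ = ΣA·x / ΣA = 27.167 mm.
Transfer each piece to the centroidal y-axis using Ī + A·d² with d = x − 27.167:
  vertical leg: d = -22.167 mm → contributes +649 603 mm⁴
  horizontal leg (remainder): d = 30.333 mm → contributes +1 588 585 mm⁴
Total I = 2 238 188 mm⁴.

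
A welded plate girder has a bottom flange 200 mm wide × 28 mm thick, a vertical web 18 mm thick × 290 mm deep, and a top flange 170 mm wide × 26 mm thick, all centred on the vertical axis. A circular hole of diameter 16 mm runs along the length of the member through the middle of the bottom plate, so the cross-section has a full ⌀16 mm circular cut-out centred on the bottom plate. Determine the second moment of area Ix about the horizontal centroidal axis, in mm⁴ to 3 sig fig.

Ix ≈ 2.82 × 10⁸ mm⁴

Break the section into simple shapes (no overlaps), measuring from the bottom-left corner of the bounding box.
Bottom plate: 200 × 28, A = 5 600 mm², y = 14 mm, Ī = 365 867 mm⁴.
Web plate: 18 × 290, A = 5 220 mm², y = 173 mm, Ī = 36 583 500 mm⁴.
Top plate: 170 × 26, A = 4 420 mm², y = 331 mm, Ī = 248 993 mm⁴.
Hole (subtracted): ⌀16, A = 201.06 mm², y = 14 mm, Ī = 3 217 mm⁴.
Centroid: ȳ = ΣA·y / ΣA = 162.36 mm.
Transfer each piece to the horizontal centroidal axis using Ī + A·d² with d = y − 162.36:
  bottom plate: d = -148.36 mm → contributes +123 619 447 mm⁴
  web plate: d = 10.644 mm → contributes +37 174 874 mm⁴
  top plate: d = 168.64 mm → contributes +125 956 996 mm⁴
  hole: d = -148.36 mm → contributes −4 428 503 mm⁴
Total I = 282 322 814 mm⁴.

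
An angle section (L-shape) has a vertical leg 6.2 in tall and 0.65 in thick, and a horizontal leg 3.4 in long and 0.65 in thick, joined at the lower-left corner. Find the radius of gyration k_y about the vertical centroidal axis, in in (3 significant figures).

k_y ≈ 0.913 in

Split into non-overlapping primitives; take the origin at the lower-left of the bounding box.
Vertical leg: 0.65 × 6.2, A = 4.03 in², x = 0.325 in, Ī = 0.14189 in⁴.
Horizontal leg (remainder): 2.75 × 0.65, A = 1.7875 in², x = 2.025 in, Ī = 1.1265 in⁴.
Centroid: x̄ = ΣA·x / ΣA = 0.84735 in.
Transfer each piece to the vertical centroidal axis using Ī + A·d² with d = x − 0.84735:
  vertical leg: d = -0.52235 in → contributes +1.2415 in⁴
  horizontal leg (remainder): d = 1.1777 in → contributes +3.6055 in⁴
Total I = 4.847 in⁴.
Radius of gyration: k = √(I/A) = √(4.847 / 5.8175) = 0.91278 in.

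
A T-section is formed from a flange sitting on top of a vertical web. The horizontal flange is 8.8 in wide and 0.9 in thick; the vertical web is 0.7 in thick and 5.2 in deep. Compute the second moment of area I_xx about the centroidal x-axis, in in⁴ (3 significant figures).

Break the section into simple shapes (no overlaps), measuring from the bottom-left corner of the bounding box.
Flange: 8.8 × 0.9, A = 7.92 in², y = 5.65 in, Ī = 0.5346 in⁴.
Web: 0.7 × 5.2, A = 3.64 in², y = 2.6 in, Ī = 8.2021 in⁴.
Centroid: ȳ = ΣA·y / ΣA = 4.6896 in.
Transfer each piece to the centroidal x-axis using Ī + A·d² with d = y − 4.6896:
  flange: d = 0.96038 in → contributes +7.8395 in⁴
  web: d = -2.0896 in → contributes +24.096 in⁴
Total I = 31.936 in⁴.

I_xx ≈ 31.9 in⁴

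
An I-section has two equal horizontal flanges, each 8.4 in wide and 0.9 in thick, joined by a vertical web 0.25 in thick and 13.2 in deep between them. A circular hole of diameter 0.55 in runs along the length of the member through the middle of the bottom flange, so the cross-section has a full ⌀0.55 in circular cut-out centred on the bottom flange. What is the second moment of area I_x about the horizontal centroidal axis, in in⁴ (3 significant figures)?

I_x ≈ 788 in⁴

Split into non-overlapping primitives; take the origin at the lower-left of the bounding box.
Bottom flange: 8.4 × 0.9, A = 7.56 in², y = 0.45 in, Ī = 0.5103 in⁴.
Web: 0.25 × 13.2, A = 3.3 in², y = 7.5 in, Ī = 47.916 in⁴.
Top flange: 8.4 × 0.9, A = 7.56 in², y = 14.55 in, Ī = 0.5103 in⁴.
Hole (subtracted): ⌀0.55, A = 0.23758 in², y = 0.45 in, Ī = 0.0044918 in⁴.
Centroid: ȳ = ΣA·y / ΣA = 7.5921 in.
Transfer each piece to the horizontal centroidal axis using Ī + A·d² with d = y − 7.5921:
  bottom flange: d = -7.1421 in → contributes +386.14 in⁴
  web: d = -0.09212 in → contributes +47.944 in⁴
  top flange: d = 6.9579 in → contributes +366.51 in⁴
  hole: d = -7.1421 in → contributes −12.124 in⁴
Total I = 788.47 in⁴.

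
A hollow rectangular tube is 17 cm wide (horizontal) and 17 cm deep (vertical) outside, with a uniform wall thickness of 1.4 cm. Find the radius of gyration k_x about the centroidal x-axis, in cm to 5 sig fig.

k_x ≈ 6.3943 cm

Split into non-overlapping primitives; take the origin at the lower-left of the bounding box.
Outer rectangle: 17 × 17, A = 289 cm², y = 8.5 cm, Ī = 6960.083 cm⁴.
Inner void (subtracted): 14.2 × 14.2, A = 201.64 cm², y = 8.5 cm, Ī = 3388.224 cm⁴.
By symmetry the centroid is at mid-height, ȳ = 8.5 cm.
All pieces are centred on the centroidal x-axis, so I = ΣĪ (holes subtracted) = 3571.859 cm⁴.
Radius of gyration: k = √(I/A) = √(3571.859 / 87.36) = 6.394268 cm.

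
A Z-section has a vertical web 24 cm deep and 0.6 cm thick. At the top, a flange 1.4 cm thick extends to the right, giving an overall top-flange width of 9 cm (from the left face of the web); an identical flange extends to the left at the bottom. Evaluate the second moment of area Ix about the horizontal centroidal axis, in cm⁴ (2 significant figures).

Break the section into simple shapes (no overlaps), measuring from the bottom-left corner of the bounding box.
Web: 0.6 × 24, A = 14.4 cm², y = 12 cm, Ī = 691.2 cm⁴.
Top flange (beyond web): 8.4 × 1.4, A = 11.76 cm², y = 23.3 cm, Ī = 1.921 cm⁴.
Bottom flange (beyond web): 8.4 × 1.4, A = 11.76 cm², y = 0.7 cm, Ī = 1.921 cm⁴.
Centroid: ȳ = ΣA·y / ΣA = 12 cm.
Transfer each piece to the horizontal centroidal axis using Ī + A·d² with d = y − 12:
  web: d = 0 cm → contributes +691.2 cm⁴
  top flange (beyond web): d = 11.3 cm → contributes +1 504 cm⁴
  bottom flange (beyond web): d = -11.3 cm → contributes +1 504 cm⁴
Total I = 3 698 cm⁴.

Ix ≈ 3700 cm⁴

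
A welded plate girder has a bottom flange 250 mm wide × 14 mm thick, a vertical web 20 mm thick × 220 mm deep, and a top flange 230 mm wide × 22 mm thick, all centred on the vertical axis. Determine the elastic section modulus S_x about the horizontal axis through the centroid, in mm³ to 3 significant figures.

S_x ≈ 9.80 × 10⁵ mm³

Split into non-overlapping primitives; take the origin at the lower-left of the bounding box.
Bottom plate: 250 × 14, A = 3 500 mm², y = 7 mm, Ī = 57 167 mm⁴.
Web plate: 20 × 220, A = 4 400 mm², y = 124 mm, Ī = 17 746 667 mm⁴.
Top plate: 230 × 22, A = 5 060 mm², y = 245 mm, Ī = 204 087 mm⁴.
Centroid: ȳ = ΣA·y / ΣA = 139.65 mm.
Transfer each piece to the horizontal axis through the centroid using Ī + A·d² with d = y − 139.65:
  bottom plate: d = -132.65 mm → contributes +61 638 660 mm⁴
  web plate: d = -15.645 mm → contributes +18 823 646 mm⁴
  top plate: d = 105.35 mm → contributes +56 368 382 mm⁴
Total I = 136 830 687 mm⁴.
Extreme fibre distance c = 139.65 mm; S = I/c = 979 846 mm³.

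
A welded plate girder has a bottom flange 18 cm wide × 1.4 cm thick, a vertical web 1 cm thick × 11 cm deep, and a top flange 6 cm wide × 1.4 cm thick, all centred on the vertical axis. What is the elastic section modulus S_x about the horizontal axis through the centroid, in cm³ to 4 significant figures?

Treat the section as a set of non-overlapping primitives; coordinates are from the bounding-box lower-left.
Bottom plate: 18 × 1.4, A = 25.2 cm², y = 0.7 cm, Ī = 4.116 cm⁴.
Web plate: 1 × 11, A = 11 cm², y = 6.9 cm, Ī = 110.917 cm⁴.
Top plate: 6 × 1.4, A = 8.4 cm², y = 13.1 cm, Ī = 1.372 cm⁴.
Centroid: ȳ = ΣA·y / ΣA = 4.56457 cm.
Transfer each piece to the horizontal axis through the centroid using Ī + A·d² with d = y − 4.56457:
  bottom plate: d = -3.86457 cm → contributes +380.476 cm⁴
  web plate: d = 2.33543 cm → contributes +170.913 cm⁴
  top plate: d = 8.53543 cm → contributes +613.341 cm⁴
Total I = 1164.73 cm⁴.
Extreme fibre distance c = 9.23543 cm; S = I/c = 126.116 cm³.

S_x ≈ 126.1 cm³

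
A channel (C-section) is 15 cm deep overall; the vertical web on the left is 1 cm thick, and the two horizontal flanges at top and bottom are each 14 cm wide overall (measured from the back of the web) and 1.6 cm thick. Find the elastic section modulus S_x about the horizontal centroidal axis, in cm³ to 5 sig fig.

S_x ≈ 287.67 cm³

Treat the section as a set of non-overlapping primitives; coordinates are from the bounding-box lower-left.
Web: 1 × 15, A = 15 cm², y = 7.5 cm, Ī = 281.25 cm⁴.
Top flange (beyond web): 13 × 1.6, A = 20.8 cm², y = 14.2 cm, Ī = 4.437333 cm⁴.
Bottom flange (beyond web): 13 × 1.6, A = 20.8 cm², y = 0.8 cm, Ī = 4.437333 cm⁴.
By symmetry the centroid is at mid-height, ȳ = 7.5 cm.
Transfer each piece to the horizontal centroidal axis using Ī + A·d² with d = y − 7.5:
  web: d = 0 cm → contributes +281.25 cm⁴
  top flange (beyond web): d = 6.7 cm → contributes +938.1493 cm⁴
  bottom flange (beyond web): d = -6.7 cm → contributes +938.1493 cm⁴
Total I = 2157.549 cm⁴.
Extreme fibre distance c = 7.5 cm; S = I/c = 287.6732 cm³.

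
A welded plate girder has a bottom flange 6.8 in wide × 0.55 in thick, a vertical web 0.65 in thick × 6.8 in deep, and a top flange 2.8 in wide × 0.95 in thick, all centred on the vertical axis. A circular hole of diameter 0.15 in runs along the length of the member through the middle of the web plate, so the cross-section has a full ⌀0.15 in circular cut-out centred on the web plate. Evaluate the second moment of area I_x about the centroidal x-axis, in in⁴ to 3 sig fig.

I_x ≈ 107 in⁴

Split into non-overlapping primitives; take the origin at the lower-left of the bounding box.
Bottom plate: 6.8 × 0.55, A = 3.74 in², y = 0.275 in, Ī = 0.094279 in⁴.
Web plate: 0.65 × 6.8, A = 4.42 in², y = 3.95 in, Ī = 17.032 in⁴.
Top plate: 2.8 × 0.95, A = 2.66 in², y = 7.825 in, Ī = 0.20005 in⁴.
Hole (subtracted): ⌀0.15, A = 0.017671 in², y = 3.95 in, Ī = 0.00002485 in⁴.
Centroid: ȳ = ΣA·y / ΣA = 3.6318 in.
Transfer each piece to the centroidal x-axis using Ī + A·d² with d = y − 3.6318:
  bottom plate: d = -3.3568 in → contributes +42.238 in⁴
  web plate: d = 0.31817 in → contributes +17.479 in⁴
  top plate: d = 4.1932 in → contributes +46.97 in⁴
  hole: d = 0.31817 in → contributes −0.0018138 in⁴
Total I = 106.69 in⁴.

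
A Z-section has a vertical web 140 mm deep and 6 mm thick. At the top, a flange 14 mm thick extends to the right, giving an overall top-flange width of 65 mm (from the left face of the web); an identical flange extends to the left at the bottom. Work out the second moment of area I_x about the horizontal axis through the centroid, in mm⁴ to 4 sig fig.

Split into non-overlapping primitives; take the origin at the lower-left of the bounding box.
Web: 6 × 140, A = 840 mm², y = 70 mm, Ī = 1 372 000 mm⁴.
Top flange (beyond web): 59 × 14, A = 826 mm², y = 133 mm, Ī = 13491.3 mm⁴.
Bottom flange (beyond web): 59 × 14, A = 826 mm², y = 7 mm, Ī = 13491.3 mm⁴.
Centroid: ȳ = ΣA·y / ΣA = 70 mm.
Transfer each piece to the horizontal axis through the centroid using Ī + A·d² with d = y − 70:
  web: d = 0 mm → contributes +1 372 000 mm⁴
  top flange (beyond web): d = 63 mm → contributes +3 291 885 mm⁴
  bottom flange (beyond web): d = -63 mm → contributes +3 291 885 mm⁴
Total I = 7 955 771 mm⁴.

I_x ≈ 7.956 × 10⁶ mm⁴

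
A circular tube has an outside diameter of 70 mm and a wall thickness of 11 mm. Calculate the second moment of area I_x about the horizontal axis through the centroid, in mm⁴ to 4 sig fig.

I_x ≈ 9.180 × 10⁵ mm⁴

Decompose the section into non-overlapping parts with the origin at the bottom-left of its bounding rectangle.
Outer circle: ⌀70, A = 3848.45 mm², y = 35 mm, Ī = 1 178 588 mm⁴.
Bore (subtracted): ⌀48, A = 1809.56 mm², y = 35 mm, Ī = 260 576 mm⁴.
By symmetry the centroid is at mid-height, ȳ = 35 mm.
All pieces are centred on the horizontal axis through the centroid, so I = ΣĪ (holes subtracted) = 918 012 mm⁴.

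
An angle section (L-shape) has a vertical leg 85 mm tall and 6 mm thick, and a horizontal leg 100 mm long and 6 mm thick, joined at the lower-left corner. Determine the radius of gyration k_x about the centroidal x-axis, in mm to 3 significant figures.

k_x ≈ 26.0 mm

Split into non-overlapping primitives; take the origin at the lower-left of the bounding box.
Vertical leg: 6 × 85, A = 510 mm², y = 42.5 mm, Ī = 307 063 mm⁴.
Horizontal leg (remainder): 94 × 6, A = 564 mm², y = 3 mm, Ī = 1 692 mm⁴.
Centroid: ȳ = ΣA·y / ΣA = 21.757 mm.
Transfer each piece to the centroidal x-axis using Ī + A·d² with d = y − 21.757:
  vertical leg: d = 20.743 mm → contributes +526 502 mm⁴
  horizontal leg (remainder): d = -18.757 mm → contributes +200 121 mm⁴
Total I = 726 623 mm⁴.
Radius of gyration: k = √(I/A) = √(726 623 / 1 074) = 26.011 mm.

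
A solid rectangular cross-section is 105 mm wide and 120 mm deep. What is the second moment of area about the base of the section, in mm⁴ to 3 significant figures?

The section: 105 × 120, A = 12 600 mm², y = 60 mm, Ī = 15 120 000 mm⁴.
Transfer it to the base of the section using Ī + A·d² with d = y − 0:
  the section: d = 60 mm → contributes +60 480 000 mm⁴
Total I = 60 480 000 mm⁴.

I_base ≈ 6.05 × 10⁷ mm⁴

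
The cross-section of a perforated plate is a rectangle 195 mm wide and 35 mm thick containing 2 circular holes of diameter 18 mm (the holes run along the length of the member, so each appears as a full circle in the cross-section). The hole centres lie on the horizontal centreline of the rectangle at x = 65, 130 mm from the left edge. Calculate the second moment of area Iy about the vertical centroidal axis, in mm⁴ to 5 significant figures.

Iy ≈ 2.1079 × 10⁷ mm⁴

Treat the section as a set of non-overlapping primitives; coordinates are from the bounding-box lower-left.
Plate: 195 × 35, A = 6 825 mm², x = 97.5 mm, Ī = 21 626 719 mm⁴.
Hole 1 (subtracted): ⌀18, A = 254.469 mm², x = 65 mm, Ī = 5152.997 mm⁴.
Hole 2 (subtracted): ⌀18, A = 254.469 mm², x = 130 mm, Ī = 5152.997 mm⁴.
By symmetry the centroid is at mid-width, x̄ = 97.5 mm.
Transfer each piece to the vertical centroidal axis using Ī + A·d² with d = x − 97.5:
  plate: d = 0 mm → contributes +21 626 719 mm⁴
  hole 1: d = -32.5 mm → contributes −273935.9 mm⁴
  hole 2: d = 32.5 mm → contributes −273935.9 mm⁴
Total I = 21 078 847 mm⁴.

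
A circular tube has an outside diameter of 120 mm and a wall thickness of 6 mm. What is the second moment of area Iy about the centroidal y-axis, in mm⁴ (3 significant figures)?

Iy ≈ 3.50 × 10⁶ mm⁴

Split into non-overlapping primitives; take the origin at the lower-left of the bounding box.
Outer circle: ⌀120, A = 11 310 mm², x = 60 mm, Ī = 10 178 760 mm⁴.
Bore (subtracted): ⌀108, A = 9160.9 mm², x = 60 mm, Ī = 6 678 285 mm⁴.
By symmetry the centroid is at mid-width, x̄ = 60 mm.
All pieces are centred on the centroidal y-axis, so I = ΣĪ (holes subtracted) = 3 500 476 mm⁴.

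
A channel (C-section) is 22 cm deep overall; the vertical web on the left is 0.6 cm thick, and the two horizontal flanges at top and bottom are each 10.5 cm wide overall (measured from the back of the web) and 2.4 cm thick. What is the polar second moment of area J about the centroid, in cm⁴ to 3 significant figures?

Treat the section as a set of non-overlapping primitives; coordinates are from the bounding-box lower-left.
Web: 0.6 × 22, A = 13.2 cm², y = 11 cm, Ī = 532.4 cm⁴.
Top flange (beyond web): 9.9 × 2.4, A = 23.76 cm², y = 20.8 cm, Ī = 11.405 cm⁴.
Bottom flange (beyond web): 9.9 × 2.4, A = 23.76 cm², y = 1.2 cm, Ī = 11.405 cm⁴.
By symmetry the centroid is at mid-height, ȳ = 11 cm.
Transfer each piece to the centroidal x-axis using Ī + A·d² with d = y − 11:
  web: d = 0 cm → contributes +532.4 cm⁴
  top flange (beyond web): d = 9.8 cm → contributes +2293.3 cm⁴
  bottom flange (beyond web): d = -9.8 cm → contributes +2293.3 cm⁴
Total I = 5 119 cm⁴.
For the y-axis: x̄ = 4.4087 cm.
Repeating about the centroidal y-axis gives I_y = 673.25 cm⁴.
Polar second moment: J = I_x + I_y = 5792.3 cm⁴.

J ≈ 5790 cm⁴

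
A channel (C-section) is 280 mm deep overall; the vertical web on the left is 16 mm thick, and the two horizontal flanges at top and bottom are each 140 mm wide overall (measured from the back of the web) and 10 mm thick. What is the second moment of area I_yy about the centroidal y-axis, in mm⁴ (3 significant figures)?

I_yy ≈ 1.11 × 10⁷ mm⁴

Split into non-overlapping primitives; take the origin at the lower-left of the bounding box.
Web: 16 × 280, A = 4 480 mm², x = 8 mm, Ī = 95 573 mm⁴.
Top flange (beyond web): 124 × 10, A = 1 240 mm², x = 78 mm, Ī = 1 588 853 mm⁴.
Bottom flange (beyond web): 124 × 10, A = 1 240 mm², x = 78 mm, Ī = 1 588 853 mm⁴.
Centroid: x̄ = ΣA·x / ΣA = 32.943 mm.
Transfer each piece to the centroidal y-axis using Ī + A·d² with d = x − 32.943:
  web: d = -24.943 mm → contributes +2 882 715 mm⁴
  top flange (beyond web): d = 45.057 mm → contributes +4 106 271 mm⁴
  bottom flange (beyond web): d = 45.057 mm → contributes +4 106 271 mm⁴
Total I = 11 095 257 mm⁴.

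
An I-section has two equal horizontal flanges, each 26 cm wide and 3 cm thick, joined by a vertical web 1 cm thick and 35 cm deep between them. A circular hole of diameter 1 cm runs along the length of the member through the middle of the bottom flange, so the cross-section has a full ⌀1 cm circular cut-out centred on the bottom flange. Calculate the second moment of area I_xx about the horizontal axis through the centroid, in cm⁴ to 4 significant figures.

I_xx ≈ 5.972 × 10⁴ cm⁴

Break the section into simple shapes (no overlaps), measuring from the bottom-left corner of the bounding box.
Bottom flange: 26 × 3, A = 78 cm², y = 1.5 cm, Ī = 58.5 cm⁴.
Web: 1 × 35, A = 35 cm², y = 20.5 cm, Ī = 3572.92 cm⁴.
Top flange: 26 × 3, A = 78 cm², y = 39.5 cm, Ī = 58.5 cm⁴.
Hole (subtracted): ⌀1, A = 0.785398 cm², y = 1.5 cm, Ī = 0.0490874 cm⁴.
Centroid: ȳ = ΣA·y / ΣA = 20.5785 cm.
Transfer each piece to the horizontal axis through the centroid using Ī + A·d² with d = y − 20.5785:
  bottom flange: d = -19.0785 cm → contributes +28449.5 cm⁴
  web: d = -0.0784512 cm → contributes +3573.13 cm⁴
  top flange: d = 18.9215 cm → contributes +27984.5 cm⁴
  hole: d = -19.0785 cm → contributes −285.924 cm⁴
Total I = 59721.2 cm⁴.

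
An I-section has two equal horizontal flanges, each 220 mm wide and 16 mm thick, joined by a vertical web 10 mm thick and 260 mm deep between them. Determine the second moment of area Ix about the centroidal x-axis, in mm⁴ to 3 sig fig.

Split into non-overlapping primitives; take the origin at the lower-left of the bounding box.
Bottom flange: 220 × 16, A = 3 520 mm², y = 8 mm, Ī = 75 093 mm⁴.
Web: 10 × 260, A = 2 600 mm², y = 146 mm, Ī = 14 646 667 mm⁴.
Top flange: 220 × 16, A = 3 520 mm², y = 284 mm, Ī = 75 093 mm⁴.
By symmetry the centroid is at mid-height, ȳ = 146 mm.
Transfer each piece to the centroidal x-axis using Ī + A·d² with d = y − 146:
  bottom flange: d = -138 mm → contributes +67 109 973 mm⁴
  web: d = 0 mm → contributes +14 646 667 mm⁴
  top flange: d = 138 mm → contributes +67 109 973 mm⁴
Total I = 148 866 613 mm⁴.

Ix ≈ 1.49 × 10⁸ mm⁴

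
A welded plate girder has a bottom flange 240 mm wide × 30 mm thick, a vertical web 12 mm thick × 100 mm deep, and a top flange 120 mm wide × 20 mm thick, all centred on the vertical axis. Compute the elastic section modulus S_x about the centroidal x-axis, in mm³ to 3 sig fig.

Break the section into simple shapes (no overlaps), measuring from the bottom-left corner of the bounding box.
Bottom plate: 240 × 30, A = 7 200 mm², y = 15 mm, Ī = 540 000 mm⁴.
Web plate: 12 × 100, A = 1 200 mm², y = 80 mm, Ī = 1 000 000 mm⁴.
Top plate: 120 × 20, A = 2 400 mm², y = 140 mm, Ī = 80 000 mm⁴.
Centroid: ȳ = ΣA·y / ΣA = 50 mm.
Transfer each piece to the centroidal x-axis using Ī + A·d² with d = y − 50:
  bottom plate: d = -35 mm → contributes +9 360 000 mm⁴
  web plate: d = 30 mm → contributes +2 080 000 mm⁴
  top plate: d = 90 mm → contributes +19 520 000 mm⁴
Total I = 30 960 000 mm⁴.
Extreme fibre distance c = 100 mm; S = I/c = 309 600 mm³.

S_x ≈ 3.10 × 10⁵ mm³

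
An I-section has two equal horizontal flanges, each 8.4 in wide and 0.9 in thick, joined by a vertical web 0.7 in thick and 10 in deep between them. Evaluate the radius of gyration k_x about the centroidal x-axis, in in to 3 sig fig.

Split into non-overlapping primitives; take the origin at the lower-left of the bounding box.
Bottom flange: 8.4 × 0.9, A = 7.56 in², y = 0.45 in, Ī = 0.5103 in⁴.
Web: 0.7 × 10, A = 7 in², y = 5.9 in, Ī = 58.333 in⁴.
Top flange: 8.4 × 0.9, A = 7.56 in², y = 11.35 in, Ī = 0.5103 in⁴.
By symmetry the centroid is at mid-height, ȳ = 5.9 in.
Transfer each piece to the centroidal x-axis using Ī + A·d² with d = y − 5.9:
  bottom flange: d = -5.45 in → contributes +225.06 in⁴
  web: d = 0 in → contributes +58.333 in⁴
  top flange: d = 5.45 in → contributes +225.06 in⁴
Total I = 508.46 in⁴.
Radius of gyration: k = √(I/A) = √(508.46 / 22.12) = 4.7944 in.

k_x ≈ 4.79 in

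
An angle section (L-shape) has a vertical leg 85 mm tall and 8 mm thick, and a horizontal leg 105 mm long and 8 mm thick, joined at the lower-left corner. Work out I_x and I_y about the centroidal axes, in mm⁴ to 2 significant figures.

I_x ≈ 9.5 × 10⁵ mm⁴, I_y ≈ 1.6 × 10⁶ mm⁴

Split into non-overlapping primitives; take the origin at the lower-left of the bounding box.
Vertical leg: 8 × 85, A = 680 mm², y = 42.5 mm, Ī = 409 417 mm⁴.
Horizontal leg (remainder): 97 × 8, A = 776 mm², y = 4 mm, Ī = 4 139 mm⁴.
Centroid: ȳ = ΣA·y / ΣA = 21.98 mm.
Transfer each piece to the centroidal x-axis using Ī + A·d² with d = y − 21.98:
  vertical leg: d = 20.52 mm → contributes +695 723 mm⁴
  horizontal leg (remainder): d = -17.98 mm → contributes +255 026 mm⁴
Total I = 950 749 mm⁴.
For the y-axis: x̄ = 31.98 mm.
Repeating about the centroidal y-axis gives I_y = 1 610 989 mm⁴.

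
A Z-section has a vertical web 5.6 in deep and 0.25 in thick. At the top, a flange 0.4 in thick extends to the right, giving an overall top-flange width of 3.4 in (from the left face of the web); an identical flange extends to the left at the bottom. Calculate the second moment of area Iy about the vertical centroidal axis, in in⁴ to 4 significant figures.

Split into non-overlapping primitives; take the origin at the lower-left of the bounding box.
Web: 0.25 × 5.6, A = 1.4 in², x = 3.275 in, Ī = 0.00729167 in⁴.
Top flange (beyond web): 3.15 × 0.4, A = 1.26 in², x = 4.975 in, Ī = 1.04186 in⁴.
Bottom flange (beyond web): 3.15 × 0.4, A = 1.26 in², x = 1.575 in, Ī = 1.04186 in⁴.
Centroid: x̄ = ΣA·x / ΣA = 3.275 in.
Transfer each piece to the vertical centroidal axis using Ī + A·d² with d = x − 3.275:
  web: d = 0 in → contributes +0.00729167 in⁴
  top flange (beyond web): d = 1.7 in → contributes +4.68326 in⁴
  bottom flange (beyond web): d = -1.7 in → contributes +4.68326 in⁴
Total I = 9.37382 in⁴.

Iy ≈ 9.374 in⁴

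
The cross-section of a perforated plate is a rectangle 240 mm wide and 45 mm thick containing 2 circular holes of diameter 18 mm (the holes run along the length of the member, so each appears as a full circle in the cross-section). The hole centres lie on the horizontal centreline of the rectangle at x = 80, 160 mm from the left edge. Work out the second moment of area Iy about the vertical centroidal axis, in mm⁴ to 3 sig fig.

Break the section into simple shapes (no overlaps), measuring from the bottom-left corner of the bounding box.
Plate: 240 × 45, A = 10 800 mm², x = 120 mm, Ī = 51 840 000 mm⁴.
Hole 1 (subtracted): ⌀18, A = 254.47 mm², x = 80 mm, Ī = 5 153 mm⁴.
Hole 2 (subtracted): ⌀18, A = 254.47 mm², x = 160 mm, Ī = 5 153 mm⁴.
By symmetry the centroid is at mid-width, x̄ = 120 mm.
Transfer each piece to the vertical centroidal axis using Ī + A·d² with d = x − 120:
  plate: d = 0 mm → contributes +51 840 000 mm⁴
  hole 1: d = -40 mm → contributes −412 303 mm⁴
  hole 2: d = 40 mm → contributes −412 303 mm⁴
Total I = 51 015 393 mm⁴.

Iy ≈ 5.10 × 10⁷ mm⁴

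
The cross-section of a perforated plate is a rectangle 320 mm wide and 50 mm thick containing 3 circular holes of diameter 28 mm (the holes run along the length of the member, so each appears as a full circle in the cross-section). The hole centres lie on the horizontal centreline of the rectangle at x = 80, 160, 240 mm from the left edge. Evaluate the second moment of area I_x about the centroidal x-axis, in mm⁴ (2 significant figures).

Treat the section as a set of non-overlapping primitives; coordinates are from the bounding-box lower-left.
Plate: 320 × 50, A = 16 000 mm², y = 25 mm, Ī = 3 333 333 mm⁴.
Hole 1 (subtracted): ⌀28, A = 615.8 mm², y = 25 mm, Ī = 30 172 mm⁴.
Hole 2 (subtracted): ⌀28, A = 615.8 mm², y = 25 mm, Ī = 30 172 mm⁴.
Hole 3 (subtracted): ⌀28, A = 615.8 mm², y = 25 mm, Ī = 30 172 mm⁴.
By symmetry the centroid is at mid-height, ȳ = 25 mm.
All pieces are centred on the centroidal x-axis, so I = ΣĪ (holes subtracted) = 3 242 818 mm⁴.

I_x ≈ 3.2 × 10⁶ mm⁴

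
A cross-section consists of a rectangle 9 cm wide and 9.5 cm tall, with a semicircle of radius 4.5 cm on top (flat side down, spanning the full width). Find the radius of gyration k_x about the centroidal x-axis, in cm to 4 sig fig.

k_x ≈ 3.825 cm

Split into non-overlapping primitives; take the origin at the lower-left of the bounding box.
Rectangular body: 9 × 9.5, A = 85.5 cm², y = 4.75 cm, Ī = 643.031 cm⁴.
Semicircular cap: semicircle r = 4.5, A = 31.8086 cm², y = 11.4099 cm, Ī = 45.0072 cm⁴.
Centroid: ȳ = ΣA·y / ΣA = 6.55584 cm.
Transfer each piece to the centroidal x-axis using Ī + A·d² with d = y − 6.55584:
  rectangular body: d = -1.80584 cm → contributes +921.853 cm⁴
  semicircular cap: d = 4.85402 cm → contributes +794.465 cm⁴
Total I = 1716.32 cm⁴.
Radius of gyration: k = √(I/A) = √(1716.32 / 117.309) = 3.82502 cm.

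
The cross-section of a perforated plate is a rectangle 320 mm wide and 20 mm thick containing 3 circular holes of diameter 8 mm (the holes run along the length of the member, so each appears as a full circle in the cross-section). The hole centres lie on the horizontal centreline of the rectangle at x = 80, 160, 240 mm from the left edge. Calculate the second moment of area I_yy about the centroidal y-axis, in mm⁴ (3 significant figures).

I_yy ≈ 5.40 × 10⁷ mm⁴

Treat the section as a set of non-overlapping primitives; coordinates are from the bounding-box lower-left.
Plate: 320 × 20, A = 6 400 mm², x = 160 mm, Ī = 54 613 333 mm⁴.
Hole 1 (subtracted): ⌀8, A = 50.265 mm², x = 80 mm, Ī = 201.06 mm⁴.
Hole 2 (subtracted): ⌀8, A = 50.265 mm², x = 160 mm, Ī = 201.06 mm⁴.
Hole 3 (subtracted): ⌀8, A = 50.265 mm², x = 240 mm, Ī = 201.06 mm⁴.
By symmetry the centroid is at mid-width, x̄ = 160 mm.
Transfer each piece to the centroidal y-axis using Ī + A·d² with d = x − 160:
  plate: d = 0 mm → contributes +54 613 333 mm⁴
  hole 1: d = -80 mm → contributes −321 900 mm⁴
  hole 2: d = 0 mm → contributes −201.06 mm⁴
  hole 3: d = 80 mm → contributes −321 900 mm⁴
Total I = 53 969 332 mm⁴.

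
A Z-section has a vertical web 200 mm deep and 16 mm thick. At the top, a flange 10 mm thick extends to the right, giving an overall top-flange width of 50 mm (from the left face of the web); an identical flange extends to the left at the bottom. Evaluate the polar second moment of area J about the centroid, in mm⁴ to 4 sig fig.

Decompose the section into non-overlapping parts with the origin at the bottom-left of its bounding rectangle.
Web: 16 × 200, A = 3 200 mm², y = 100 mm, Ī = 10 666 667 mm⁴.
Top flange (beyond web): 34 × 10, A = 340 mm², y = 195 mm, Ī = 2833.33 mm⁴.
Bottom flange (beyond web): 34 × 10, A = 340 mm², y = 5 mm, Ī = 2833.33 mm⁴.
Centroid: ȳ = ΣA·y / ΣA = 100 mm.
Transfer each piece to the centroidal x-axis using Ī + A·d² with d = y − 100:
  web: d = 0 mm → contributes +10 666 667 mm⁴
  top flange (beyond web): d = 95 mm → contributes +3 071 333 mm⁴
  bottom flange (beyond web): d = -95 mm → contributes +3 071 333 mm⁴
Total I = 16 809 333 mm⁴.
For the y-axis: x̄ = 42 mm.
Repeating about the centroidal y-axis gives I_y = 558 773 mm⁴.
Polar second moment: J = I_x + I_y = 17 368 107 mm⁴.

J ≈ 1.737 × 10⁷ mm⁴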